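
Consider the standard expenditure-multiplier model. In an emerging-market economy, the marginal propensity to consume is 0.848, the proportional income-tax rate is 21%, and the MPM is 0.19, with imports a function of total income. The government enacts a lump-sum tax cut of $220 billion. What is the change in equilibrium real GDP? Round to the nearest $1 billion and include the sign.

A lump-sum tax change of −$220 billion shifts disposable income by +$220 billion; first-round consumption changes by −c × ΔT = −0.848 × (−$220 billion) = +$186.56 billion.
Expenditure multiplier = 1/(1 − c(1−t) + m) = 1/(1 − 0.848×0.79 + 0.19) = 1/0.52008 ≈ 1.923.
The tax multiplier is −c × k ≈ −1.631, so ΔY = k × (−c·ΔT) = (+$186.56 billion) / 0.52008 ≈ +$359 billion.

+$359 billion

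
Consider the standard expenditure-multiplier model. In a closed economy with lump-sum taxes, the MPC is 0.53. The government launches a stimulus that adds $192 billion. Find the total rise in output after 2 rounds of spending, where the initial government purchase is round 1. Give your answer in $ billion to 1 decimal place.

Round 1 adds ΔG = $192 billion; each later round is MPC = 0.53 times the previous.
After 2 rounds: 192 + 101.76 = ΔG·(1 − c^2)/(1 − c) = 192 × (1 − 0.2809)/0.47 ≈ $293.8 billion.

$293.8 billion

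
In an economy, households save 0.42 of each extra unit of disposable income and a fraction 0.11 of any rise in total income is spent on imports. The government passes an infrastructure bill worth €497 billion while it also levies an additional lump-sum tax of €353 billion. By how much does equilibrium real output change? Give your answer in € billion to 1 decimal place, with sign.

+€551.4 billion

MPC = 1 − MPS = 1 − 0.42 = 0.58.
Expenditure multiplier = 1/(1 − c + m) = 1/(1 − 0.58 + 0.11) = 1/0.53 ≈ 1.887.
ΔG contributes k·ΔG = (+€497 billion) / 0.53 ≈ +€937.7 billion.
ΔT of +€353 billion changes first-round spending by −c·ΔT = −€204.74 billion, contributing k·(−c·ΔT) = (−€204.74 billion) / 0.53 ≈ −€386.3 billion.
Net ΔY = k(ΔG − c·ΔT) = (+€292.26 billion) / 0.53 ≈ +€551.4 billion.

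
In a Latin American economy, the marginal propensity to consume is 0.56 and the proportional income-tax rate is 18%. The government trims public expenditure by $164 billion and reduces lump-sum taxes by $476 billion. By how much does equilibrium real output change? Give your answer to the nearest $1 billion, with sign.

Expenditure multiplier = 1/(1 − c(1−t)) = 1/(1 − 0.56×0.82) = 1/0.5408 ≈ 1.849.
ΔG contributes k·ΔG = (−$164 billion) / 0.5408 ≈ −$303.3 billion.
ΔT of −$476 billion changes first-round spending by −c·ΔT = +$266.56 billion, contributing k·(−c·ΔT) = (+$266.56 billion) / 0.5408 ≈ +$492.9 billion.
Net ΔY = k(ΔG − c·ΔT) = (+$102.56 billion) / 0.5408 ≈ +$190 billion.

+$190 billion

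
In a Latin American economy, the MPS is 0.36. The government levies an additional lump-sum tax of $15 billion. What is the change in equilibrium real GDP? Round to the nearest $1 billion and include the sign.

MPC = 1 − MPS = 1 − 0.36 = 0.64.
A lump-sum tax change of +$15 billion shifts disposable income by −$15 billion; first-round consumption changes by −c × ΔT = −0.64 × (+$15 billion) = −$9.6 billion.
Expenditure multiplier = 1/(1 − MPC) = 1/(1 − 0.64) = 1/0.36 ≈ 2.778.
The tax multiplier is −c × k ≈ −1.778, so ΔY = k × (−c·ΔT) = (−$9.6 billion) / 0.36 ≈ −$27 billion.

−$27 billion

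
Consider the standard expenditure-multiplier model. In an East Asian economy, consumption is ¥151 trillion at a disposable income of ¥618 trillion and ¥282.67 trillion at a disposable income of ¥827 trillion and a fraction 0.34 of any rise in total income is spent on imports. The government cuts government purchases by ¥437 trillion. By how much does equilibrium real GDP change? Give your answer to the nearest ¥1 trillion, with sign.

MPC = ΔC/ΔYd = (282.67 − 151)/(827 − 618) = 131.67/209 = 0.63.
Expenditure multiplier = 1/(1 − c + m) = 1/(1 − 0.63 + 0.34) = 1/0.71 ≈ 1.408.
ΔY = k × ΔG = (−¥437 trillion) / 0.71 ≈ −¥615 trillion.

−¥615 trillion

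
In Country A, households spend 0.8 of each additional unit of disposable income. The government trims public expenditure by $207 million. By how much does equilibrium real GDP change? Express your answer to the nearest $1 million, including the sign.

−$1,035 million

Spending multiplier = 1/(1 − MPC) = 1/(1 − 0.8) = 1/0.2 = 5.
ΔY = k × ΔG = (−$207 million) / 0.2 = −$1,035 million.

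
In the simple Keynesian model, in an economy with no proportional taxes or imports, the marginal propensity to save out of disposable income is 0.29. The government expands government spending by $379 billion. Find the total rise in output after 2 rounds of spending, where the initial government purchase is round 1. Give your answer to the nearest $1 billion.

$648 billion

MPC = 1 − MPS = 1 − 0.29 = 0.71.
Round 1 adds ΔG = $379 billion; each later round is MPC = 0.71 times the previous.
After 2 rounds: 379 + 269.09 = ΔG·(1 − c^2)/(1 − c) = 379 × (1 − 0.5041)/0.29 ≈ $648 billion.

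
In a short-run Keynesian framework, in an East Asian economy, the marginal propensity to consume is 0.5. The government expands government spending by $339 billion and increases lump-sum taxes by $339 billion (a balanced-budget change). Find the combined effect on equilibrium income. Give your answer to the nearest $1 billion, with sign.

+$339 billion

Expenditure multiplier = 1/(1 − MPC) = 1/(1 − 0.5) = 1/0.5 = 2.
ΔG contributes k·ΔG = (+$339 billion) / 0.5 = +$678 billion.
ΔT of +$339 billion changes first-round spending by −c·ΔT = −$169.5 billion, contributing k·(−c·ΔT) = (−$169.5 billion) / 0.5 = −$339 billion.
With ΔG = ΔT and no other leakages, the balanced-budget multiplier is 1, so ΔY = ΔG = +$339 billion.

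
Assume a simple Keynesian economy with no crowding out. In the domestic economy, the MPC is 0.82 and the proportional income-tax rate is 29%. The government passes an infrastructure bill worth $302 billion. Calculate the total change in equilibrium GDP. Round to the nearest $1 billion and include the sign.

+$723 billion

Spending multiplier = 1/(1 − c(1−t)) = 1/(1 − 0.82×0.71) = 1/0.4178 ≈ 2.393.
ΔY = k × ΔG = (+$302 billion) / 0.4178 ≈ +$723 billion.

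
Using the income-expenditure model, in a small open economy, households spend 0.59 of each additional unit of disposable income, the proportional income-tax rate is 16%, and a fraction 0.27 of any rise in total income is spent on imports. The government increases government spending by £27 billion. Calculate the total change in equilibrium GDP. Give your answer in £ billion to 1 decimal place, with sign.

+£34.9 billion

Government-spending multiplier = 1/(1 − c(1−t) + m) = 1/(1 − 0.59×0.84 + 0.27) = 1/0.7744 ≈ 1.291.
ΔY = k × ΔG = (+£27 billion) / 0.7744 ≈ +£34.9 billion.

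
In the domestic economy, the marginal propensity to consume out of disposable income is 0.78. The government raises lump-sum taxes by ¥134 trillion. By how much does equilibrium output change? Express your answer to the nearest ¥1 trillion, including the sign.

−¥475 trillion

A lump-sum tax change of +¥134 trillion shifts disposable income by −¥134 trillion; first-round consumption changes by −c × ΔT = −0.78 × (+¥134 trillion) = −¥104.52 trillion.
Expenditure multiplier = 1/(1 − MPC) = 1/(1 − 0.78) = 1/0.22 ≈ 4.545.
The tax multiplier is −c × k ≈ −3.545, so ΔY = k × (−c·ΔT) = (−¥104.52 trillion) / 0.22 ≈ −¥475 trillion.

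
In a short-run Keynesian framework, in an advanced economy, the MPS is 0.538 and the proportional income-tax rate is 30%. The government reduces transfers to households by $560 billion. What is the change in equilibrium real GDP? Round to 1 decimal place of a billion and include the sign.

−$382.4 billion

MPC = 1 − MPS = 1 − 0.538 = 0.462.
The transfer change shifts disposable income by −$560 billion, so first-round consumption changes by c·ΔTR = 0.462 × (−$560 billion) = −$258.72 billion.
Expenditure multiplier = 1/(1 − c(1−t)) = 1/(1 − 0.462×0.7) = 1/0.6766 ≈ 1.478.
The transfer multiplier is c × k ≈ 0.683, so ΔY = k × (c·ΔTR) = (−$258.72 billion) / 0.6766 ≈ −$382.4 billion.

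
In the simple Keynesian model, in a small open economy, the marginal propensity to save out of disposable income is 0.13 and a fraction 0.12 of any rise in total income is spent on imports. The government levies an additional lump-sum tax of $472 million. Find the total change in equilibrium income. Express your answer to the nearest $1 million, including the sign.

MPC = 1 − MPS = 1 − 0.13 = 0.87.
A lump-sum tax change of +$472 million shifts disposable income by −$472 million; first-round consumption changes by −c × ΔT = −0.87 × (+$472 million) = −$410.64 million.
Expenditure multiplier = 1/(1 − c + m) = 1/(1 − 0.87 + 0.12) = 1/0.25 = 4.
The tax multiplier is −c × k = −3.48, so ΔY = k × (−c·ΔT) = (−$410.64 million) / 0.25 ≈ −$1,643 million.

−$1,643 million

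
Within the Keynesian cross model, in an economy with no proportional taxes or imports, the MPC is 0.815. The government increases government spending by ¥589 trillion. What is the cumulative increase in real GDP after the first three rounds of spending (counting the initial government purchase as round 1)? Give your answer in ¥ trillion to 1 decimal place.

Round 1 adds ΔG = ¥589 trillion; each later round is MPC = 0.815 times the previous.
After 3 rounds: 589 + 480.035 + 391.228525 = ΔG·(1 − c^3)/(1 − c) = 589 × (1 − 0.541343375)/0.185 ≈ ¥1,460.3 trillion.

¥1,460.3 trillion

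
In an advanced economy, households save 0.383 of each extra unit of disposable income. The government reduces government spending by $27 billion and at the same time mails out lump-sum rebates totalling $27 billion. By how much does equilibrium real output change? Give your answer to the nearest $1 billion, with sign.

−$27 billion

MPC = 1 − MPS = 1 − 0.383 = 0.617.
Expenditure multiplier = 1/(1 − MPC) = 1/(1 − 0.617) = 1/0.383 ≈ 2.611.
ΔG contributes k·ΔG = (−$27 billion) / 0.383 ≈ −$70.5 billion.
ΔT of −$27 billion changes first-round spending by −c·ΔT = +$16.659 billion, contributing k·(−c·ΔT) = (+$16.659 billion) / 0.383 ≈ +$43.5 billion.
With ΔG = ΔT and no other leakages, the balanced-budget multiplier is 1, so ΔY = ΔG = −$27 billion.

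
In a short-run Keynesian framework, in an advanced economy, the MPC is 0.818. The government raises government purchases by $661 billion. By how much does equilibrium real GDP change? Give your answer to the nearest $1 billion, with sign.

+$3,632 billion

Expenditure multiplier = 1/(1 − MPC) = 1/(1 − 0.818) = 1/0.182 ≈ 5.495.
ΔY = k × ΔG = (+$661 billion) / 0.182 ≈ +$3,632 billion.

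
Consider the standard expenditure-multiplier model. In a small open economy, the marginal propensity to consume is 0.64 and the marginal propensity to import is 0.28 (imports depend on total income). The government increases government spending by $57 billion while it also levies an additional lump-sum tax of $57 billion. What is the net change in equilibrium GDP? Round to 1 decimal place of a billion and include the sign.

+$32.1 billion

Expenditure multiplier = 1/(1 − c + m) = 1/(1 − 0.64 + 0.28) = 1/0.64 ≈ 1.563.
ΔG contributes k·ΔG = (+$57 billion) / 0.64 ≈ +$89.1 billion.
ΔT of +$57 billion changes first-round spending by −c·ΔT = −$36.48 billion, contributing k·(−c·ΔT) = (−$36.48 billion) / 0.64 = −$57 billion.
Net ΔY = k(ΔG − c·ΔT) = (+$20.52 billion) / 0.64 ≈ +$32.1 billion.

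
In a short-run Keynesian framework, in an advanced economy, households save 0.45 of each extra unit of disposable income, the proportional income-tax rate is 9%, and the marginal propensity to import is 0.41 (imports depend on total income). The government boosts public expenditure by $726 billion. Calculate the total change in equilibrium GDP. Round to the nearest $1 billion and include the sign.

+$798 billion

MPC = 1 − MPS = 1 − 0.45 = 0.55.
Spending multiplier = 1/(1 − c(1−t) + m) = 1/(1 − 0.55×0.91 + 0.41) = 1/0.9095 ≈ 1.1.
ΔY = k × ΔG = (+$726 billion) / 0.9095 ≈ +$798 billion.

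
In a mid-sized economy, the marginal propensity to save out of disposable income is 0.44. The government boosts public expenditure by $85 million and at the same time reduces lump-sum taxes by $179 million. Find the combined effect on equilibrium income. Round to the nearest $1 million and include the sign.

+$421 million

MPC = 1 − MPS = 1 − 0.44 = 0.56.
Expenditure multiplier = 1/(1 − MPC) = 1/(1 − 0.56) = 1/0.44 ≈ 2.273.
ΔG contributes k·ΔG = (+$85 million) / 0.44 ≈ +$193.2 million.
ΔT of −$179 million changes first-round spending by −c·ΔT = +$100.24 million, contributing k·(−c·ΔT) = (+$100.24 million) / 0.44 ≈ +$227.8 million.
Net ΔY = k(ΔG − c·ΔT) = (+$185.24 million) / 0.44 = +$421 million.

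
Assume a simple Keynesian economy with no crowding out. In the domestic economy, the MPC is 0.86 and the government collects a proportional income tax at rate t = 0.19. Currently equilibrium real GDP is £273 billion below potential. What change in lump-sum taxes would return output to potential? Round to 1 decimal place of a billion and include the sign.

−£96.3 billion

Spending multiplier = 1/(1 − c(1−t)) = 1/(1 − 0.86×0.81) = 1/0.3034 ≈ 3.296.
Tax multiplier = −c·k = −0.86/0.3034 ≈ −2.835. Need ΔY = +£273 billion, so ΔT = ΔY/(−c·k) = −(+£273 billion) × 0.3034 / 0.86 ≈ −£96.3 billion.
The government should cut lump-sum taxes by £96.3 billion.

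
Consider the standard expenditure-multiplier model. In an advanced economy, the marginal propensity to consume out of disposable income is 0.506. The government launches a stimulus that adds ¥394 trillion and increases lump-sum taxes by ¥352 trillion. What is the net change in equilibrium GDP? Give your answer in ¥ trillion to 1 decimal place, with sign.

+¥437.0 trillion

Expenditure multiplier = 1/(1 − MPC) = 1/(1 − 0.506) = 1/0.494 ≈ 2.024.
ΔG contributes k·ΔG = (+¥394 trillion) / 0.494 ≈ +¥797.6 trillion.
ΔT of +¥352 trillion changes first-round spending by −c·ΔT = −¥178.112 trillion, contributing k·(−c·ΔT) = (−¥178.112 trillion) / 0.494 ≈ −¥360.6 trillion.
Net ΔY = k(ΔG − c·ΔT) = (+¥215.888 trillion) / 0.494 ≈ +¥437 trillion.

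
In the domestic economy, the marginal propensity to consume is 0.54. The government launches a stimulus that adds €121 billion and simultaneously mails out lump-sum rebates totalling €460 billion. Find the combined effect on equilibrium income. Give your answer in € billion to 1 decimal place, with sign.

Expenditure multiplier = 1/(1 − MPC) = 1/(1 − 0.54) = 1/0.46 ≈ 2.174.
ΔG contributes k·ΔG = (+€121 billion) / 0.46 ≈ +€263 billion.
ΔT of −€460 billion changes first-round spending by −c·ΔT = +€248.4 billion, contributing k·(−c·ΔT) = (+€248.4 billion) / 0.46 = +€540 billion.
Net ΔY = k(ΔG − c·ΔT) = (+€369.4 billion) / 0.46 ≈ +€803 billion.

+€803.0 billion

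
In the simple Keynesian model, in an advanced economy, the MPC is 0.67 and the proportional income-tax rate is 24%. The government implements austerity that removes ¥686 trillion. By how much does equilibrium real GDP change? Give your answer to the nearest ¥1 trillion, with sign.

−¥1,398 trillion

Government-spending multiplier = 1/(1 − c(1−t)) = 1/(1 − 0.67×0.76) = 1/0.4908 ≈ 2.037.
ΔY = k × ΔG = (−¥686 trillion) / 0.4908 ≈ −¥1,398 trillion.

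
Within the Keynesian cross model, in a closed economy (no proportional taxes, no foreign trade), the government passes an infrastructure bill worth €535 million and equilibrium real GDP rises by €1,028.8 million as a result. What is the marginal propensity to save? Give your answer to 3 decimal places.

0.520

Implied spending multiplier k = ΔY/ΔG = 1,028.8/535 ≈ 1.923.
Since k = 1/(1 − MPC), MPC = 1 − 1/k = 1 − ΔG/ΔY = 1 − 535/1,028.8 ≈ 0.480.
MPS = 1 − MPC = 0.520.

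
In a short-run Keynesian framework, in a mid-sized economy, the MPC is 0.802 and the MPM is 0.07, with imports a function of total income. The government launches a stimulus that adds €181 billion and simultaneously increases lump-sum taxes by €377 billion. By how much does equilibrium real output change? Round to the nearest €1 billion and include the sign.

−€453 billion

Expenditure multiplier = 1/(1 − c + m) = 1/(1 − 0.802 + 0.07) = 1/0.268 ≈ 3.731.
ΔG contributes k·ΔG = (+€181 billion) / 0.268 ≈ +€675.4 billion.
ΔT of +€377 billion changes first-round spending by −c·ΔT = −€302.354 billion, contributing k·(−c·ΔT) = (−€302.354 billion) / 0.268 ≈ −€1,128.2 billion.
Net ΔY = k(ΔG − c·ΔT) = (−€121.354 billion) / 0.268 ≈ −€453 billion.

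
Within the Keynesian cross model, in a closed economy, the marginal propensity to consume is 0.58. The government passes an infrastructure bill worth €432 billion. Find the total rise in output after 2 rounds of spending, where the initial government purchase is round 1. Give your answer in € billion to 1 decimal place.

€682.6 billion

Round 1 adds ΔG = €432 billion; each later round is MPC = 0.58 times the previous.
After 2 rounds: 432 + 250.56 = ΔG·(1 − c^2)/(1 − c) = 432 × (1 − 0.3364)/0.42 ≈ €682.6 billion.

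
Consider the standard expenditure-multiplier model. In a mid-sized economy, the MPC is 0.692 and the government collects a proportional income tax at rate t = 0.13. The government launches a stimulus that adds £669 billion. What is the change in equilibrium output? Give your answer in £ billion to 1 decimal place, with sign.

+£1,681.1 billion

Expenditure multiplier = 1/(1 − c(1−t)) = 1/(1 − 0.692×0.87) = 1/0.39796 ≈ 2.513.
ΔY = k × ΔG = (+£669 billion) / 0.39796 ≈ +£1,681.1 billion.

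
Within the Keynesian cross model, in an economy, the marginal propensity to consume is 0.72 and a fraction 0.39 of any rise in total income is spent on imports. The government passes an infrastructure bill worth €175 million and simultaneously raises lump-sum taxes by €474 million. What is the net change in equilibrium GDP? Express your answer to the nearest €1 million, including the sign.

−€248 million

Expenditure multiplier = 1/(1 − c + m) = 1/(1 − 0.72 + 0.39) = 1/0.67 ≈ 1.493.
ΔG contributes k·ΔG = (+€175 million) / 0.67 ≈ +€261.2 million.
ΔT of +€474 million changes first-round spending by −c·ΔT = −€341.28 million, contributing k·(−c·ΔT) = (−€341.28 million) / 0.67 ≈ −€509.4 million.
Net ΔY = k(ΔG − c·ΔT) = (−€166.28 million) / 0.67 ≈ −€248 million.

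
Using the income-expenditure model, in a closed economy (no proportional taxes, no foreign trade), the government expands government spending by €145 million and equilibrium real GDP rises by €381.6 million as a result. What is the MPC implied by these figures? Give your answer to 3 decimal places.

Implied spending multiplier k = ΔY/ΔG = 381.6/145 ≈ 2.6317.
Since k = 1/(1 − MPC), MPC = 1 − 1/k = 1 − ΔG/ΔY = 1 − 145/381.6 ≈ 0.620.

0.620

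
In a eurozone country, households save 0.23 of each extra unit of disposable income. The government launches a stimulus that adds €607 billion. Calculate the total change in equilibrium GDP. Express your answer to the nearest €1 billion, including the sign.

MPC = 1 − MPS = 1 − 0.23 = 0.77.
Expenditure multiplier = 1/(1 − MPC) = 1/(1 − 0.77) = 1/0.23 ≈ 4.348.
ΔY = k × ΔG = (+€607 billion) / 0.23 ≈ +€2,639 billion.

+€2,639 billion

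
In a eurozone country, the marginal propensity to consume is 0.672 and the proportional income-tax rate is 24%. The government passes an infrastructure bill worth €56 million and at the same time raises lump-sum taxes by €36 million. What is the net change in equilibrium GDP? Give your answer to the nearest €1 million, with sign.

+€65 million

Expenditure multiplier = 1/(1 − c(1−t)) = 1/(1 − 0.672×0.76) = 1/0.48928 ≈ 2.044.
ΔG contributes k·ΔG = (+€56 million) / 0.48928 ≈ +€114.5 million.
ΔT of +€36 million changes first-round spending by −c·ΔT = −€24.192 million, contributing k·(−c·ΔT) = (−€24.192 million) / 0.48928 ≈ −€49.4 million.
Net ΔY = k(ΔG − c·ΔT) = (+€31.808 million) / 0.48928 ≈ +€65 million.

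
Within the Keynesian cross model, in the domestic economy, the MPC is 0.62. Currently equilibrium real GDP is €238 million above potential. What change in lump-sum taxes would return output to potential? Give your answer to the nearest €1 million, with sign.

Spending multiplier = 1/(1 − MPC) = 1/(1 − 0.62) = 1/0.38 ≈ 2.632.
Tax multiplier = −c·k = −0.62/0.38 ≈ −1.632. Need ΔY = −€238 million, so ΔT = ΔY/(−c·k) = −(−€238 million) × 0.38 / 0.62 ≈ +€146 million.
The government should raise lump-sum taxes by €146 million.

+€146 million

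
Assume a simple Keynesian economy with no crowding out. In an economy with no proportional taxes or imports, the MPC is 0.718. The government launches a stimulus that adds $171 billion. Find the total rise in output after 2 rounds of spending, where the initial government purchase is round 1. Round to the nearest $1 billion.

$294 billion

Round 1 adds ΔG = $171 billion; each later round is MPC = 0.718 times the previous.
After 2 rounds: 171 + 122.778 = ΔG·(1 − c^2)/(1 − c) = 171 × (1 − 0.515524)/0.282 ≈ $294 billion.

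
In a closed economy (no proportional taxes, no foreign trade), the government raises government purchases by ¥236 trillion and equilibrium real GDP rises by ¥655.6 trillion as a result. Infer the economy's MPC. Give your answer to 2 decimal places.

Implied spending multiplier k = ΔY/ΔG = 655.6/236 ≈ 2.778.
Since k = 1/(1 − MPC), MPC = 1 − 1/k = 1 − ΔG/ΔY = 1 − 236/655.6 ≈ 0.64.

0.64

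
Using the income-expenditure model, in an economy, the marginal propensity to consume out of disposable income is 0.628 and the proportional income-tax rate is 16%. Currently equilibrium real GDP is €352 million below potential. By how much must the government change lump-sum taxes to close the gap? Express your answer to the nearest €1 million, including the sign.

Spending multiplier = 1/(1 − c(1−t)) = 1/(1 − 0.628×0.84) = 1/0.47248 ≈ 2.116.
Tax multiplier = −c·k = −0.628/0.47248 ≈ −1.329. Need ΔY = +€352 million, so ΔT = ΔY/(−c·k) = −(+€352 million) × 0.47248 / 0.628 ≈ −€265 million.
The government should cut lump-sum taxes by €265 million.

−€265 million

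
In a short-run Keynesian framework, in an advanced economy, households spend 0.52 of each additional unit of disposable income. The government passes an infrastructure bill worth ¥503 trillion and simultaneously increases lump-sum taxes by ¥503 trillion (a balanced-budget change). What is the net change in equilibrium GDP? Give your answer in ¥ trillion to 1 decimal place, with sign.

Expenditure multiplier = 1/(1 − MPC) = 1/(1 − 0.52) = 1/0.48 ≈ 2.083.
ΔG contributes k·ΔG = (+¥503 trillion) / 0.48 ≈ +¥1,047.9 trillion.
ΔT of +¥503 trillion changes first-round spending by −c·ΔT = −¥261.56 trillion, contributing k·(−c·ΔT) = (−¥261.56 trillion) / 0.48 ≈ −¥544.9 trillion.
With ΔG = ΔT and no other leakages, the balanced-budget multiplier is 1, so ΔY = ΔG = +¥503 trillion.

+¥503.0 trillion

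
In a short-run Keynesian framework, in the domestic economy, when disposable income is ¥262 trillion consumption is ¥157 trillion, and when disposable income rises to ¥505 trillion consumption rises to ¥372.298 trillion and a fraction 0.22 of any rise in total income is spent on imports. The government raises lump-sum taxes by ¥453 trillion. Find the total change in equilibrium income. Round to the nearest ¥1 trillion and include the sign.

MPC = ΔC/ΔYd = (372.298 − 157)/(505 − 262) = 215.298/243 = 0.886.
A lump-sum tax change of +¥453 trillion shifts disposable income by −¥453 trillion; first-round consumption changes by −c × ΔT = −0.886 × (+¥453 trillion) = −¥401.358 trillion.
Expenditure multiplier = 1/(1 − c + m) = 1/(1 − 0.886 + 0.22) = 1/0.334 ≈ 2.994.
The tax multiplier is −c × k ≈ −2.653, so ΔY = k × (−c·ΔT) = (−¥401.358 trillion) / 0.334 ≈ −¥1,202 trillion.

−¥1,202 trillion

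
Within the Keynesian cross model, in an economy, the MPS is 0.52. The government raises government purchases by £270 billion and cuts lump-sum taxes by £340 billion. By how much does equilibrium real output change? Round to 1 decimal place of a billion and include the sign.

MPC = 1 − MPS = 1 − 0.52 = 0.48.
Expenditure multiplier = 1/(1 − MPC) = 1/(1 − 0.48) = 1/0.52 ≈ 1.923.
ΔG contributes k·ΔG = (+£270 billion) / 0.52 ≈ +£519.2 billion.
ΔT of −£340 billion changes first-round spending by −c·ΔT = +£163.2 billion, contributing k·(−c·ΔT) = (+£163.2 billion) / 0.52 ≈ +£313.8 billion.
Net ΔY = k(ΔG − c·ΔT) = (+£433.2 billion) / 0.52 ≈ +£833.1 billion.

+£833.1 billion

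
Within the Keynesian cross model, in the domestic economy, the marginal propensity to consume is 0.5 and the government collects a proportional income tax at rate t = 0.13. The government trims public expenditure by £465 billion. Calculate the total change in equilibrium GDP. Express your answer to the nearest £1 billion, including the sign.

−£823 billion

Spending multiplier = 1/(1 − c(1−t)) = 1/(1 − 0.5×0.87) = 1/0.565 ≈ 1.77.
ΔY = k × ΔG = (−£465 billion) / 0.565 ≈ −£823 billion.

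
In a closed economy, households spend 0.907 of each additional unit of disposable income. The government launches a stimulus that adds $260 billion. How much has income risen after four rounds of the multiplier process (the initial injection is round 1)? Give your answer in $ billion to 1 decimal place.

$903.7 billion

Round 1 adds ΔG = $260 billion; each later round is MPC = 0.907 times the previous.
After 4 rounds: 260 + 235.82 + 213.88874 + 193.99708718 = ΔG·(1 − c^4)/(1 − c) = 260 × (1 − 0.676751377201)/0.093 ≈ $903.7 billion.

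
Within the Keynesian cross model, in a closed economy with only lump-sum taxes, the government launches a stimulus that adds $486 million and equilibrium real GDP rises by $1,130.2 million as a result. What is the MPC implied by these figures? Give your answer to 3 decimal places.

0.570

Implied spending multiplier k = ΔY/ΔG = 1,130.2/486 ≈ 2.3255.
Since k = 1/(1 − MPC), MPC = 1 − 1/k = 1 − ΔG/ΔY = 1 − 486/1,130.2 ≈ 0.570.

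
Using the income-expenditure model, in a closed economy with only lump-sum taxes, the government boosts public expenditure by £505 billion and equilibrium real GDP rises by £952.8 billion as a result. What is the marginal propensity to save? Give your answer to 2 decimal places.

Implied spending multiplier k = ΔY/ΔG = 952.8/505 ≈ 1.8867.
Since k = 1/(1 − MPC), MPC = 1 − 1/k = 1 − ΔG/ΔY = 1 − 505/952.8 ≈ 0.47.
MPS = 1 − MPC = 0.53.

0.53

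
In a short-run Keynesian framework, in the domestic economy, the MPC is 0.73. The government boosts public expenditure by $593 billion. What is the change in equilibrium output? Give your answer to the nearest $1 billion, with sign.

Government-spending multiplier = 1/(1 − MPC) = 1/(1 − 0.73) = 1/0.27 ≈ 3.704.
ΔY = k × ΔG = (+$593 billion) / 0.27 ≈ +$2,196 billion.

+$2,196 billion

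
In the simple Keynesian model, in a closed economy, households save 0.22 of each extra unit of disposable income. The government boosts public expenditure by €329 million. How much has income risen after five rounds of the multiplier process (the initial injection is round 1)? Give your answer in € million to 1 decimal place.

MPC = 1 − MPS = 1 − 0.22 = 0.78.
Round 1 adds ΔG = €329 million; each later round is MPC = 0.78 times the previous.
After 5 rounds: 329 + 256.62 + 200.1636 + 156.127608 + 121.77953424 = ΔG·(1 − c^5)/(1 − c) = 329 × (1 − 0.2887174368)/0.22 ≈ €1,063.7 million.

€1,063.7 million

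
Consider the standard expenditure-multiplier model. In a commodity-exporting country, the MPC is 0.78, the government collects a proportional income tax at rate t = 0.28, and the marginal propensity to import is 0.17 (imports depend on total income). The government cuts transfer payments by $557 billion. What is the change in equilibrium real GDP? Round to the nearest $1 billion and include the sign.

The transfer change shifts disposable income by −$557 billion, so first-round consumption changes by c·ΔTR = 0.78 × (−$557 billion) = −$434.46 billion.
Expenditure multiplier = 1/(1 − c(1−t) + m) = 1/(1 − 0.78×0.72 + 0.17) = 1/0.6084 ≈ 1.644.
The transfer multiplier is c × k ≈ 1.282, so ΔY = k × (c·ΔTR) = (−$434.46 billion) / 0.6084 ≈ −$714 billion.

−$714 billion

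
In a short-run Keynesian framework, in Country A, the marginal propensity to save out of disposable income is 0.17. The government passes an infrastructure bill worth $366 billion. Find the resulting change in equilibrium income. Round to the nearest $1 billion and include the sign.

+$2,153 billion

MPC = 1 − MPS = 1 − 0.17 = 0.83.
Spending multiplier = 1/(1 − MPC) = 1/(1 − 0.83) = 1/0.17 ≈ 5.882.
ΔY = k × ΔG = (+$366 billion) / 0.17 ≈ +$2,153 billion.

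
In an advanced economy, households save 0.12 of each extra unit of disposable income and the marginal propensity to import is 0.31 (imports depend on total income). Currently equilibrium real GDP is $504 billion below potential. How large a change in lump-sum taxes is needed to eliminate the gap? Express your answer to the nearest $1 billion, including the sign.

MPC = 1 − MPS = 1 − 0.12 = 0.88.
Spending multiplier = 1/(1 − c + m) = 1/(1 − 0.88 + 0.31) = 1/0.43 ≈ 2.326.
Tax multiplier = −c·k = −0.88/0.43 ≈ −2.047. Need ΔY = +$504 billion, so ΔT = ΔY/(−c·k) = −(+$504 billion) × 0.43 / 0.88 ≈ −$246 billion.
The government should cut lump-sum taxes by $246 billion.

−$246 billion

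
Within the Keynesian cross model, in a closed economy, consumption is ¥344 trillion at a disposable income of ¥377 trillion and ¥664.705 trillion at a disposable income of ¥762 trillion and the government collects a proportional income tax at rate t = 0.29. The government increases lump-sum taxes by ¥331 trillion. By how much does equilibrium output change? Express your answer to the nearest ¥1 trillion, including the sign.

MPC = ΔC/ΔYd = (664.705 − 344)/(762 − 377) = 320.705/385 = 0.833.
A lump-sum tax change of +¥331 trillion shifts disposable income by −¥331 trillion; first-round consumption changes by −c × ΔT = −0.833 × (+¥331 trillion) = −¥275.723 trillion.
Expenditure multiplier = 1/(1 − c(1−t)) = 1/(1 − 0.833×0.71) = 1/0.40857 ≈ 2.448.
The tax multiplier is −c × k ≈ −2.039, so ΔY = k × (−c·ΔT) = (−¥275.723 trillion) / 0.40857 ≈ −¥675 trillion.

−¥675 trillion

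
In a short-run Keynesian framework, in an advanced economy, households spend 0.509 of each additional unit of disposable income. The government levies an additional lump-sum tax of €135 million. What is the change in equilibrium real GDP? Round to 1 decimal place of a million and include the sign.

−€139.9 million

A lump-sum tax change of +€135 million shifts disposable income by −€135 million; first-round consumption changes by −c × ΔT = −0.509 × (+€135 million) = −€68.715 million.
Expenditure multiplier = 1/(1 − MPC) = 1/(1 − 0.509) = 1/0.491 ≈ 2.037.
The tax multiplier is −c × k ≈ −1.037, so ΔY = k × (−c·ΔT) = (−€68.715 million) / 0.491 ≈ −€139.9 million.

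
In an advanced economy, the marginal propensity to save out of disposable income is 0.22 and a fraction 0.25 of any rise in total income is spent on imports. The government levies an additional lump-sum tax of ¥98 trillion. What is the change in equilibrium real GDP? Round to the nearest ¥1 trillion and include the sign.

MPC = 1 − MPS = 1 − 0.22 = 0.78.
A lump-sum tax change of +¥98 trillion shifts disposable income by −¥98 trillion; first-round consumption changes by −c × ΔT = −0.78 × (+¥98 trillion) = −¥76.44 trillion.
Expenditure multiplier = 1/(1 − c + m) = 1/(1 − 0.78 + 0.25) = 1/0.47 ≈ 2.128.
The tax multiplier is −c × k ≈ −1.66, so ΔY = k × (−c·ΔT) = (−¥76.44 trillion) / 0.47 ≈ −¥163 trillion.

−¥163 trillion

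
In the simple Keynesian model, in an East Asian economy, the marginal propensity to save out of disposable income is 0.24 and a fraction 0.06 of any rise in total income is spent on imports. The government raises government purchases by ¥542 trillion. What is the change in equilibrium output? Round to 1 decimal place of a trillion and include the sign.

MPC = 1 − MPS = 1 − 0.24 = 0.76.
Spending multiplier = 1/(1 − c + m) = 1/(1 − 0.76 + 0.06) = 1/0.3 ≈ 3.333.
ΔY = k × ΔG = (+¥542 trillion) / 0.3 ≈ +¥1,806.7 trillion.

+¥1,806.7 trillion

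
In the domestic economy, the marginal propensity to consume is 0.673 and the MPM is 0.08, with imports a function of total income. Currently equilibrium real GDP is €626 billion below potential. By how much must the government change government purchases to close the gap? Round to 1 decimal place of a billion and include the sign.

+€254.8 billion

Spending multiplier = 1/(1 − c + m) = 1/(1 − 0.673 + 0.08) = 1/0.407 ≈ 2.457.
Need ΔY = +€626 billion, so ΔG = ΔY/k = (+€626 billion) × 0.407 ≈ +€254.8 billion.
The government should increase government purchases by €254.8 billion.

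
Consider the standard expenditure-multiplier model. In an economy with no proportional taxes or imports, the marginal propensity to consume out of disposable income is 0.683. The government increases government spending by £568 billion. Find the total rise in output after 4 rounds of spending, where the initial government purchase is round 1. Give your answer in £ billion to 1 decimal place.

£1,401.9 billion

Round 1 adds ΔG = £568 billion; each later round is MPC = 0.683 times the previous.
After 4 rounds: 568 + 387.944 + 264.965752 + 180.971608616 = ΔG·(1 − c^4)/(1 − c) = 568 × (1 − 0.217611987121)/0.317 ≈ £1,401.9 billion.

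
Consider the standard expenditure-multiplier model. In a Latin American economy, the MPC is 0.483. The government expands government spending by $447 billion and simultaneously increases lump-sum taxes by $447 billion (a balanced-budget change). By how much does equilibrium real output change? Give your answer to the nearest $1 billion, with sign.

Expenditure multiplier = 1/(1 − MPC) = 1/(1 − 0.483) = 1/0.517 ≈ 1.934.
ΔG contributes k·ΔG = (+$447 billion) / 0.517 ≈ +$864.6 billion.
ΔT of +$447 billion changes first-round spending by −c·ΔT = −$215.901 billion, contributing k·(−c·ΔT) = (−$215.901 billion) / 0.517 ≈ −$417.6 billion.
With ΔG = ΔT and no other leakages, the balanced-budget multiplier is 1, so ΔY = ΔG = +$447 billion.

+$447 billion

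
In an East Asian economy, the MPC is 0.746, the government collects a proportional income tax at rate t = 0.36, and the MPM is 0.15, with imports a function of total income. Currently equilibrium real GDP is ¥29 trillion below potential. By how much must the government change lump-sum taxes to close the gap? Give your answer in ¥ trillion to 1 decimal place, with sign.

−¥26.1 trillion

Spending multiplier = 1/(1 − c(1−t) + m) = 1/(1 − 0.746×0.64 + 0.15) = 1/0.67256 ≈ 1.487.
Tax multiplier = −c·k = −0.746/0.67256 ≈ −1.109. Need ΔY = +¥29 trillion, so ΔT = ΔY/(−c·k) = −(+¥29 trillion) × 0.67256 / 0.746 ≈ −¥26.1 trillion.
The government should cut lump-sum taxes by ¥26.1 trillion.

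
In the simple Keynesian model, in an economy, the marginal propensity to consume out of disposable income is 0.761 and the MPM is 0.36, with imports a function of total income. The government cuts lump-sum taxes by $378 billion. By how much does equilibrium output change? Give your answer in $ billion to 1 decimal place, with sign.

A lump-sum tax change of −$378 billion shifts disposable income by +$378 billion; first-round consumption changes by −c × ΔT = −0.761 × (−$378 billion) = +$287.658 billion.
Expenditure multiplier = 1/(1 − c + m) = 1/(1 − 0.761 + 0.36) = 1/0.599 ≈ 1.669.
The tax multiplier is −c × k ≈ −1.27, so ΔY = k × (−c·ΔT) = (+$287.658 billion) / 0.599 ≈ +$480.2 billion.

+$480.2 billion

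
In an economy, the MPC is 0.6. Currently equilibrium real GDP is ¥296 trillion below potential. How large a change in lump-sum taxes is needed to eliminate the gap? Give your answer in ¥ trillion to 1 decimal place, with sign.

Spending multiplier = 1/(1 − MPC) = 1/(1 − 0.6) = 1/0.4 = 2.5.
Tax multiplier = −c·k = −0.6/0.4 = −1.5. Need ΔY = +¥296 trillion, so ΔT = ΔY/(−c·k) = −(+¥296 trillion) × 0.4 / 0.6 ≈ −¥197.3 trillion.
The government should cut lump-sum taxes by ¥197.3 trillion.

−¥197.3 trillion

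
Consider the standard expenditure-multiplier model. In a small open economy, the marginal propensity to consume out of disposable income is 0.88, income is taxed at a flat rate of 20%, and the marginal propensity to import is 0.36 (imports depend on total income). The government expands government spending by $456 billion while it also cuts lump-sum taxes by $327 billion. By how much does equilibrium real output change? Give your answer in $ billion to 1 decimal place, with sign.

+$1,133.8 billion

Expenditure multiplier = 1/(1 − c(1−t) + m) = 1/(1 − 0.88×0.8 + 0.36) = 1/0.656 ≈ 1.524.
ΔG contributes k·ΔG = (+$456 billion) / 0.656 ≈ +$695.1 billion.
ΔT of −$327 billion changes first-round spending by −c·ΔT = +$287.76 billion, contributing k·(−c·ΔT) = (+$287.76 billion) / 0.656 ≈ +$438.7 billion.
Net ΔY = k(ΔG − c·ΔT) = (+$743.76 billion) / 0.656 ≈ +$1,133.8 billion.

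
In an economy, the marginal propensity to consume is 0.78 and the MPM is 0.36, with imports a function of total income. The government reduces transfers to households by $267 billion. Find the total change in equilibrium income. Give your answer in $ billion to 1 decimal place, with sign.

−$359.1 billion

The transfer change shifts disposable income by −$267 billion, so first-round consumption changes by c·ΔTR = 0.78 × (−$267 billion) = −$208.26 billion.
Expenditure multiplier = 1/(1 − c + m) = 1/(1 − 0.78 + 0.36) = 1/0.58 ≈ 1.724.
The transfer multiplier is c × k ≈ 1.345, so ΔY = k × (c·ΔTR) = (−$208.26 billion) / 0.58 ≈ −$359.1 billion.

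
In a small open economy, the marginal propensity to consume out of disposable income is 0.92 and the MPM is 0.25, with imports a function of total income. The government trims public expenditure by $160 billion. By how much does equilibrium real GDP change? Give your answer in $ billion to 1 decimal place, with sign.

Government-spending multiplier = 1/(1 − c + m) = 1/(1 − 0.92 + 0.25) = 1/0.33 ≈ 3.03.
ΔY = k × ΔG = (−$160 billion) / 0.33 ≈ −$484.8 billion.

−$484.8 billion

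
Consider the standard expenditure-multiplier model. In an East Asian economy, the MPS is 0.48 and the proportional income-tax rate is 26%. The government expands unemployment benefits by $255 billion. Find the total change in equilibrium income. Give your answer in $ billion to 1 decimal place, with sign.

+$215.5 billion

MPC = 1 − MPS = 1 − 0.48 = 0.52.
The transfer change shifts disposable income by +$255 billion, so first-round consumption changes by c·ΔTR = 0.52 × (+$255 billion) = +$132.6 billion.
Expenditure multiplier = 1/(1 − c(1−t)) = 1/(1 − 0.52×0.74) = 1/0.6152 ≈ 1.625.
The transfer multiplier is c × k ≈ 0.845, so ΔY = k × (c·ΔTR) = (+$132.6 billion) / 0.6152 ≈ +$215.5 billion.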